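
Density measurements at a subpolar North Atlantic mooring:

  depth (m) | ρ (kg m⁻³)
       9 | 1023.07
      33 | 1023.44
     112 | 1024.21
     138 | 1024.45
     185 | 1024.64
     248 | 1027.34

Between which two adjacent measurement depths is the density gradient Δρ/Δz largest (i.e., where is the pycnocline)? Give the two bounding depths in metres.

185–248 m

Compute the density gradient over each adjacent pair:
  9–33 m: Δρ/Δz = 0.37/24 = 0.015 kg m⁻⁴
  33–112 m: Δρ/Δz = 0.77/79 = 9.7 × 10⁻³ kg m⁻⁴
  112–138 m: Δρ/Δz = 0.24/26 = 9.2 × 10⁻³ kg m⁻⁴
  138–185 m: Δρ/Δz = 0.19/47 = 4.0 × 10⁻³ kg m⁻⁴
  185–248 m: Δρ/Δz = 2.70/63 = 0.043 kg m⁻⁴
The largest gradient is in the 185–248 m interval — the pycnocline.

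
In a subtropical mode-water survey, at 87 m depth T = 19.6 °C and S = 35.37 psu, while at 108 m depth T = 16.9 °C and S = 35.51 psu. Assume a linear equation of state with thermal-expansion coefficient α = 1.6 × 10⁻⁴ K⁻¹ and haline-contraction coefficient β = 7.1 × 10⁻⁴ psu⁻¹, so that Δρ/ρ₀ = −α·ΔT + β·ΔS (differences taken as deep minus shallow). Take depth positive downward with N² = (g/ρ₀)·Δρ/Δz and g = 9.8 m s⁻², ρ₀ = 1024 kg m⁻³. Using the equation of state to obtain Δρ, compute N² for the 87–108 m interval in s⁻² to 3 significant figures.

ΔT = -2.7 K, ΔS = +0.14 psu (deep − shallow).
Δρ/ρ₀ = −αΔT + βΔS = 4.32 × 10⁻⁴ + 9.94 × 10⁻⁵ = 5.314 × 10⁻⁴, so Δρ ≈ 0.5442 kg m⁻³.
N² = (g/ρ₀)·Δρ/Δz = g·(Δρ/ρ₀)/Δz = 9.8 × 5.314 × 10⁻⁴ / 21 = 2.4799 × 10⁻⁴ s⁻² ≈ 2.48 × 10⁻⁴ s⁻².

2.48 × 10⁻⁴ s⁻²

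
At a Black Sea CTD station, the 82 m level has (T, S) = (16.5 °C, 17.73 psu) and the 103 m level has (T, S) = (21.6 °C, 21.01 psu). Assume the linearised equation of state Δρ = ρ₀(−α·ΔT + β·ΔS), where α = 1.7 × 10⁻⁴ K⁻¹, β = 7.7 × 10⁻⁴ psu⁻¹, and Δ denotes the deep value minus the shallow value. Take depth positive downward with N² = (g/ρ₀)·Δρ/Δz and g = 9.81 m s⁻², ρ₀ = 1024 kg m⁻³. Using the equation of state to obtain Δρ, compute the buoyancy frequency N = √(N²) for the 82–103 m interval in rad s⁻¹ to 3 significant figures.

0.0278 rad s⁻¹

ΔT = +5.1 K, ΔS = +3.28 psu (deep − shallow).
Δρ/ρ₀ = −αΔT + βΔS = -8.67 × 10⁻⁴ + 2.5256 × 10⁻³ = 1.6586 × 10⁻³, so Δρ ≈ 1.698 kg m⁻³.
N² = (g/ρ₀)·Δρ/Δz = g·(Δρ/ρ₀)/Δz = 9.81 × 1.6586 × 10⁻³ / 21 = 7.7480 × 10⁻⁴ s⁻².
N = √(7.7480 × 10⁻⁴) = 0.027835 rad s⁻¹ ≈ 0.0278 rad s⁻¹.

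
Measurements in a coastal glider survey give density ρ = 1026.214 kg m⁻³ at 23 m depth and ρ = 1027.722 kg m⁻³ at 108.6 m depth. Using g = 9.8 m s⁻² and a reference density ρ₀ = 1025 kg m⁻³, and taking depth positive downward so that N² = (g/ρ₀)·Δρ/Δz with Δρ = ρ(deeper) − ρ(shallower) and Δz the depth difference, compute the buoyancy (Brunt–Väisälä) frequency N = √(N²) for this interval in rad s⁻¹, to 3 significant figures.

Δρ = 1027.722 − 1026.214 = 1.508 kg m⁻³ over Δz = 108.6 − 23 = 85.6 m.
N² = (9.8/1025) × (1.508/85.6) = 1.6843 × 10⁻⁴ s⁻².
N = √(1.6843 × 10⁻⁴) = 0.012978 rad s⁻¹ ≈ 0.0130 rad s⁻¹.

0.0130 rad s⁻¹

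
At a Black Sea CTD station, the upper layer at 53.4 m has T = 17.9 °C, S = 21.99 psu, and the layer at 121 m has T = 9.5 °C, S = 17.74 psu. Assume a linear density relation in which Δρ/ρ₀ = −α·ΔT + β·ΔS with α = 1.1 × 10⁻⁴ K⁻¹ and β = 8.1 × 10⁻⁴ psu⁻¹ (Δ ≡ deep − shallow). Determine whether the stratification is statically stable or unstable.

ΔT = 9.5 − 17.9 = -8.4 K and ΔS = 17.74 − 21.99 = -4.25 psu (deep − shallow).
−αΔT = 9.24 × 10⁻⁴; βΔS = -3.4425 × 10⁻³; sum Δρ/ρ₀ = -2.5185 × 10⁻³.
Δρ/ρ₀ < 0, so Δρ < 0: deeper water is lighter → statically unstable; the column would overturn.

unstable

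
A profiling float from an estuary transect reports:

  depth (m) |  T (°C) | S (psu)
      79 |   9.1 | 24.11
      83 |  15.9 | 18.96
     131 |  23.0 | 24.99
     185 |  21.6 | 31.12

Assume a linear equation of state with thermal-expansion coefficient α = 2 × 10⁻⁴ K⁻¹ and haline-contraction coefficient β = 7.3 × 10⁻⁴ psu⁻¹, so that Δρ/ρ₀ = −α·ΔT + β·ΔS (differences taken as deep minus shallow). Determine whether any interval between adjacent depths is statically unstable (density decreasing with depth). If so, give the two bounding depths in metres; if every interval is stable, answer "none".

Evaluate Δρ/ρ₀ = −αΔT + βΔS across each adjacent pair:
  79–83 m: −αΔT+βΔS = −(2 × 10⁻⁴)(+6.8)+(7.3 × 10⁻⁴)(-5.15) = -5.1 × 10⁻³ → UNSTABLE
  83–131 m: −αΔT+βΔS = −(2 × 10⁻⁴)(+7.1)+(7.3 × 10⁻⁴)(+6.03) = 3.0 × 10⁻³ → stable
  131–185 m: −αΔT+βΔS = −(2 × 10⁻⁴)(-1.4)+(7.3 × 10⁻⁴)(+6.13) = 4.8 × 10⁻³ → stable
The 79–83 m interval has Δρ < 0: lighter water underlies denser water.

79–83 m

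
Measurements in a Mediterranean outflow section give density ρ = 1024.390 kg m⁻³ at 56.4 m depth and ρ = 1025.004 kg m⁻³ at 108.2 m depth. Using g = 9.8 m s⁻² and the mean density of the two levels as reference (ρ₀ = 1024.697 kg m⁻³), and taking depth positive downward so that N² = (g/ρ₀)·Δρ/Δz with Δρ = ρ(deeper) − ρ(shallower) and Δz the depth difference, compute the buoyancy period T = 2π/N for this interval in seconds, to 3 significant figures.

Δρ = 1025.004 − 1024.390 = 0.614 kg m⁻³ over Δz = 108.2 − 56.4 = 51.8 m.
N² = (9.8/1024.697) × (0.614/51.8) = 1.1336 × 10⁻⁴ s⁻².
N = √(1.1336 × 10⁻⁴) = 0.010647 rad s⁻¹, so T = 2π/N = 590.14 s ≈ 590 s.
Since Δρ > 0 the layer is stably stratified.

590 s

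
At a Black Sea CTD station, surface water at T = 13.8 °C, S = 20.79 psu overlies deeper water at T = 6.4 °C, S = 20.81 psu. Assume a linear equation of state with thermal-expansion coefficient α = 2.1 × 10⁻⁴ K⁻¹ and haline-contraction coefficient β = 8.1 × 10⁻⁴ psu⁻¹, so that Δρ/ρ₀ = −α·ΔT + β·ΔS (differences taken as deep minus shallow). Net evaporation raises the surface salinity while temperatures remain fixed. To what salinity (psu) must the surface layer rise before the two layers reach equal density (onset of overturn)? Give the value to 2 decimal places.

Neutral buoyancy requires −α(T_deep − T_surf) + β(S_deep − S_surf′) = 0.
S_surf′ = S_deep − (α/β)·ΔT = 20.81 − (2.1 × 10⁻⁴/8.1 × 10⁻⁴)·(-7.4) = 22.7285 psu.
Increase required: 22.7285 − 20.79 = 1.9385 psu.

22.73 psu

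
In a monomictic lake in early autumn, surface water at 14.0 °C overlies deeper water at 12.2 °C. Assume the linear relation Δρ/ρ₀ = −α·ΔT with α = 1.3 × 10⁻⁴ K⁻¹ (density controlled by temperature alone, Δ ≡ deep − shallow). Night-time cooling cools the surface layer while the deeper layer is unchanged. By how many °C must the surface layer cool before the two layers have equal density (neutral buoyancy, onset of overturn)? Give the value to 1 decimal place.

1.8 °C

With temperature the only control, equal density requires T_surf′ = T_deep.
T_surf′ = 12.2 °C.
Cooling required: 14.0 − 12.2 = 1.8 °C.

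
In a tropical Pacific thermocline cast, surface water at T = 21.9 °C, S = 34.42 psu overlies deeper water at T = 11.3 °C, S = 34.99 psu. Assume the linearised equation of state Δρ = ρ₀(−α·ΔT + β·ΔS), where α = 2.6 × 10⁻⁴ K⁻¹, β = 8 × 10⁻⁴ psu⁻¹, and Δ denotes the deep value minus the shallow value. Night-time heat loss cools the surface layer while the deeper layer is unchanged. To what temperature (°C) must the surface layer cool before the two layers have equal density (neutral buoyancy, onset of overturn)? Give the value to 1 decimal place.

9.5 °C

Neutral buoyancy requires Δρ = 0, i.e. −α(T_deep − T_surf′) + β(S_deep − S_surf) = 0.
T_surf′ = T_deep − (β/α)·ΔS = 11.3 − (8 × 10⁻⁴/2.6 × 10⁻⁴)·(+0.57) = 9.546 °C.
Cooling required: 21.9 − (9.546) = 12.354 °C.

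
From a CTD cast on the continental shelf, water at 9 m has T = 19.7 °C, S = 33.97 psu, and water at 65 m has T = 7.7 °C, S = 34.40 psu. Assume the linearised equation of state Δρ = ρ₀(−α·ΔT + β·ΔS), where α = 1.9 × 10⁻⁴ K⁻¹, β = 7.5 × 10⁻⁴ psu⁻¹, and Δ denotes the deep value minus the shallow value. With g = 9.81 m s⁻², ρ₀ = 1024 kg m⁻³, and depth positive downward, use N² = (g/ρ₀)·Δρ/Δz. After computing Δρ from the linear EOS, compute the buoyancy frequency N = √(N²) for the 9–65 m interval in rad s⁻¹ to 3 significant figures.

0.0214 rad s⁻¹

ΔT = -12.0 K, ΔS = +0.43 psu (deep − shallow).
Δρ/ρ₀ = −αΔT + βΔS = 2.28 × 10⁻³ + 3.225 × 10⁻⁴ = 2.6025 × 10⁻³, so Δρ ≈ 2.665 kg m⁻³.
N² = (g/ρ₀)·Δρ/Δz = g·(Δρ/ρ₀)/Δz = 9.81 × 2.6025 × 10⁻³ / 56 = 4.5590 × 10⁻⁴ s⁻².
N = √(4.5590 × 10⁻⁴) = 0.021352 rad s⁻¹ ≈ 0.0214 rad s⁻¹.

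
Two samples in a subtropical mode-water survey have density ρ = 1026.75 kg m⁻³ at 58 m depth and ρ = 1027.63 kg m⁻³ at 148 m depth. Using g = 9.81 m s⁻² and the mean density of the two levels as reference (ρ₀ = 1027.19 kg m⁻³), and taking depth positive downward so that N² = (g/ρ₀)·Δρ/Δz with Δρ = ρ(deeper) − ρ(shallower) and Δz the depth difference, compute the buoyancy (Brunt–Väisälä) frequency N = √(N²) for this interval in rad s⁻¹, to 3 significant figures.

Δρ = 1027.63 − 1026.75 = 0.88 kg m⁻³ over Δz = 148 − 58 = 90 m.
N² = (9.81/1027.19) × (0.88/90) = 9.3381 × 10⁻⁵ s⁻².
N = √(9.3381 × 10⁻⁵) = 9.6634 × 10⁻³ rad s⁻¹ ≈ 9.66 × 10⁻³ rad s⁻¹.

9.66 × 10⁻³ rad s⁻¹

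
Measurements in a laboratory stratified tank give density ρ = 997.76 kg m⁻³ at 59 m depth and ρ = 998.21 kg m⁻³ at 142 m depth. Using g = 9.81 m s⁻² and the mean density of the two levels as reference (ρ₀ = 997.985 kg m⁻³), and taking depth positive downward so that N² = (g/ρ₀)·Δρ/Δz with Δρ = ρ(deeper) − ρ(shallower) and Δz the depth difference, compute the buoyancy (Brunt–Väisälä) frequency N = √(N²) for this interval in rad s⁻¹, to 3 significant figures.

Δρ = 998.21 − 997.76 = 0.45 kg m⁻³ over Δz = 142 − 59 = 83 m.
N² = (9.81/997.985) × (0.45/83) = 5.3294 × 10⁻⁵ s⁻².
N = √(5.3294 × 10⁻⁵) = 7.3003 × 10⁻³ rad s⁻¹ ≈ 7.30 × 10⁻³ rad s⁻¹.

7.30 × 10⁻³ rad s⁻¹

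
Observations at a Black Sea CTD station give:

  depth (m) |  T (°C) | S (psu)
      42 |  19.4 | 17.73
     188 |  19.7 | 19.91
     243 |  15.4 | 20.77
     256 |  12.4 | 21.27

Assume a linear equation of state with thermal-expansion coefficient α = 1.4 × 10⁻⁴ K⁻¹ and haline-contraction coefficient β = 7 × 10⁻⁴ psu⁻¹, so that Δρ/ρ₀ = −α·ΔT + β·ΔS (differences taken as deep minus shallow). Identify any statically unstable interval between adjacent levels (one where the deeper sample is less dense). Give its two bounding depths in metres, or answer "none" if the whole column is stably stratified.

Evaluate Δρ/ρ₀ = −αΔT + βΔS across each adjacent pair:
  42–188 m: −αΔT+βΔS = −(1.4 × 10⁻⁴)(+0.3)+(7 × 10⁻⁴)(+2.18) = 1.5 × 10⁻³ → stable
  188–243 m: −αΔT+βΔS = −(1.4 × 10⁻⁴)(-4.3)+(7 × 10⁻⁴)(+0.86) = 1.2 × 10⁻³ → stable
  243–256 m: −αΔT+βΔS = −(1.4 × 10⁻⁴)(-3.0)+(7 × 10⁻⁴)(+0.50) = 7.7 × 10⁻⁴ → stable
Every interval has Δρ > 0: the column is stably stratified throughout.

none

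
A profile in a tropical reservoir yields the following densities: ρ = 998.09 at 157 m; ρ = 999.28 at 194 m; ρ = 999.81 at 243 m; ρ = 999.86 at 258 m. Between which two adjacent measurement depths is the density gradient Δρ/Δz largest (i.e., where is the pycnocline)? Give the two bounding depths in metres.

Compute the density gradient over each adjacent pair:
  157–194 m: Δρ/Δz = 1.19/37 = 0.032 kg m⁻⁴
  194–243 m: Δρ/Δz = 0.53/49 = 0.011 kg m⁻⁴
  243–258 m: Δρ/Δz = 0.05/15 = 3.3 × 10⁻³ kg m⁻⁴
The largest gradient is in the 157–194 m interval — the pycnocline.

157–194 m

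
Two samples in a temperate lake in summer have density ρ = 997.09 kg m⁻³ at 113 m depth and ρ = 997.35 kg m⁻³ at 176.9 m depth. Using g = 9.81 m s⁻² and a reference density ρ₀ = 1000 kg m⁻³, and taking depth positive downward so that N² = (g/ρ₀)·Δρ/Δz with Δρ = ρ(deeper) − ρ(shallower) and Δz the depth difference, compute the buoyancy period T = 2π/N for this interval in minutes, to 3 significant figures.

16.6 min

Δρ = 997.35 − 997.09 = 0.26 kg m⁻³ over Δz = 176.9 − 113 = 63.9 m.
N² = (9.81/1000) × (0.26/63.9) = 3.9915 × 10⁻⁵ s⁻².
N = √(3.9915 × 10⁻⁵) = 6.3178 × 10⁻³ rad s⁻¹, so T = 2π/N = 994.52 s = 16.575 min ≈ 16.6 min.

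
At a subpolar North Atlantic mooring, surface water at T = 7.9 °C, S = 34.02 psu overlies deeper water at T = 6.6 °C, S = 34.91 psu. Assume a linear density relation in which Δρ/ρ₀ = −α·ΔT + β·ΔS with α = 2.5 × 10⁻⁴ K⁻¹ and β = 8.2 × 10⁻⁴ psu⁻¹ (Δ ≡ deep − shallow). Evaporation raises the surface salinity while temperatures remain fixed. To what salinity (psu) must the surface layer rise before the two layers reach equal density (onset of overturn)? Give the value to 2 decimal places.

Neutral buoyancy requires −α(T_deep − T_surf) + β(S_deep − S_surf′) = 0.
S_surf′ = S_deep − (α/β)·ΔT = 34.91 − (2.5 × 10⁻⁴/8.2 × 10⁻⁴)·(-1.3) = 35.3063 psu.
Increase required: 35.3063 − 34.02 = 1.2863 psu.

35.31 psu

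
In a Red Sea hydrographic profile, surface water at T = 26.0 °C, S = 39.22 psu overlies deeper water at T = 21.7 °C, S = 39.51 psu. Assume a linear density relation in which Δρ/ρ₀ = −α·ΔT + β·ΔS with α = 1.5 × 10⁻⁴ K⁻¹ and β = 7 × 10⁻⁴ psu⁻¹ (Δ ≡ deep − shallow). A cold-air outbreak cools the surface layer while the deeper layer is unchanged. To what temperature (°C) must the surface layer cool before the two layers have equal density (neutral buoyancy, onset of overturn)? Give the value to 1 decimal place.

Neutral buoyancy requires Δρ = 0, i.e. −α(T_deep − T_surf′) + β(S_deep − S_surf) = 0.
T_surf′ = T_deep − (β/α)·ΔS = 21.7 − (7 × 10⁻⁴/1.5 × 10⁻⁴)·(+0.29) = 20.347 °C.
Cooling required: 26.0 − (20.347) = 5.653 °C.

20.3 °C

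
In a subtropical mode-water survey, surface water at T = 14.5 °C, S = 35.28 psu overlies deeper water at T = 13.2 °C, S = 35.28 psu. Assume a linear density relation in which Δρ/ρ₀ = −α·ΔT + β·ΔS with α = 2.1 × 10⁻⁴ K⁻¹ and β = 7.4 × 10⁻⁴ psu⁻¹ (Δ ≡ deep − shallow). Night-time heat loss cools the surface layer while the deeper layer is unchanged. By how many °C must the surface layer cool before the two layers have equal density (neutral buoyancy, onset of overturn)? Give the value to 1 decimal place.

Neutral buoyancy requires Δρ = 0, i.e. −α(T_deep − T_surf′) + β(S_deep − S_surf) = 0.
T_surf′ = T_deep − (β/α)·ΔS = 13.2 − (7.4 × 10⁻⁴/2.1 × 10⁻⁴)·(+0.00) = 13.200 °C.
Cooling required: 14.5 − (13.200) = 1.300 °C.

1.3 °C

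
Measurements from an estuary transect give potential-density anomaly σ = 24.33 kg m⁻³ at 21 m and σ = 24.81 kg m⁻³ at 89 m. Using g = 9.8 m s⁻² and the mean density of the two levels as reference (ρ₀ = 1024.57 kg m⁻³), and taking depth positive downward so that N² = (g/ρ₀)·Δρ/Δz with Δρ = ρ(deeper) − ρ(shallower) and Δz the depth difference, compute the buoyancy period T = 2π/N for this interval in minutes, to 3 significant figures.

12.7 min

Δρ = 1024.81 − 1024.33 = 0.48 kg m⁻³ over Δz = 89 − 21 = 68 m.
N² = (9.8/1024.57) × (0.48/68) = 6.7518 × 10⁻⁵ s⁻².
N = √(6.7518 × 10⁻⁵) = 8.2169 × 10⁻³ rad s⁻¹, so T = 2π/N = 764.67 s = 12.744 min ≈ 12.7 min.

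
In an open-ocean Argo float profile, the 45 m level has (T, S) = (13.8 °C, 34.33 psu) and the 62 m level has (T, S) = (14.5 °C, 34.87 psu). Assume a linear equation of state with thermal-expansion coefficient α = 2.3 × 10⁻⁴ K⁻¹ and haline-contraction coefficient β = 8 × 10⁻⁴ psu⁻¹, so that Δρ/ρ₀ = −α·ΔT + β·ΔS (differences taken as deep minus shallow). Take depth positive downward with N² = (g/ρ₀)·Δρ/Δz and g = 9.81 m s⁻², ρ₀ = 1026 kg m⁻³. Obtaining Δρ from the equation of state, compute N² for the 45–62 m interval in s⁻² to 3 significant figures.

ΔT = +0.7 K, ΔS = +0.54 psu (deep − shallow).
Δρ/ρ₀ = −αΔT + βΔS = -1.61 × 10⁻⁴ + 4.32 × 10⁻⁴ = 2.71 × 10⁻⁴, so Δρ ≈ 0.2780 kg m⁻³.
N² = (g/ρ₀)·Δρ/Δz = g·(Δρ/ρ₀)/Δz = 9.81 × 2.71 × 10⁻⁴ / 17 = 1.5638 × 10⁻⁴ s⁻² ≈ 1.56 × 10⁻⁴ s⁻².

1.56 × 10⁻⁴ s⁻²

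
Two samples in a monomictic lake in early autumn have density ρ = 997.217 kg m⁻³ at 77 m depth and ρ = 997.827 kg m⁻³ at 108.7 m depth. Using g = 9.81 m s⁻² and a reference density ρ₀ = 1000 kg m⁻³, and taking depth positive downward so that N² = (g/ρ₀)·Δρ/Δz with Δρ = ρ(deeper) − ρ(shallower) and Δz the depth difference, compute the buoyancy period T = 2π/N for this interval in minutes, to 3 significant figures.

Δρ = 997.827 − 997.217 = 0.610 kg m⁻³ over Δz = 108.7 − 77 = 31.7 m.
N² = (9.81/1000) × (0.610/31.7) = 1.8877 × 10⁻⁴ s⁻².
N = √(1.8877 × 10⁻⁴) = 0.013739 rad s⁻¹, so T = 2π/N = 457.32 s = 7.6220 min ≈ 7.62 min.
Since Δρ > 0 the layer is stably stratified.

7.62 min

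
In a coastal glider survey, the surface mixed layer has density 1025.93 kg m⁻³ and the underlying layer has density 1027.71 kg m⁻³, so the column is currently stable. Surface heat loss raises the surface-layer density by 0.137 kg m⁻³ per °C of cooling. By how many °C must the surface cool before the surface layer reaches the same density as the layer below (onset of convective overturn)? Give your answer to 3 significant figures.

13.0 °C

Density deficit of the surface layer: 1027.71 − 1025.93 = 1.78 kg m⁻³.
Required change = 1.78 / 0.137 = 13.0 °C.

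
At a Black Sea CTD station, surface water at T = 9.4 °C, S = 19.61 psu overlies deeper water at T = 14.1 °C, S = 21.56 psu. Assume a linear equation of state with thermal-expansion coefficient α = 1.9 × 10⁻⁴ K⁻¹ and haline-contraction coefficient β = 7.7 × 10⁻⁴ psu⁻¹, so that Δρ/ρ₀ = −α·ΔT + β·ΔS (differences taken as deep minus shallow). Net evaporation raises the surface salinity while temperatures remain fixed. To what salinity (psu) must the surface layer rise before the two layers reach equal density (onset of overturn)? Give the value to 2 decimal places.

Neutral buoyancy requires −α(T_deep − T_surf) + β(S_deep − S_surf′) = 0.
S_surf′ = S_deep − (α/β)·ΔT = 21.56 − (1.9 × 10⁻⁴/7.7 × 10⁻⁴)·(+4.7) = 20.4003 psu.
Increase required: 20.4003 − 19.61 = 0.7903 psu.

20.40 psu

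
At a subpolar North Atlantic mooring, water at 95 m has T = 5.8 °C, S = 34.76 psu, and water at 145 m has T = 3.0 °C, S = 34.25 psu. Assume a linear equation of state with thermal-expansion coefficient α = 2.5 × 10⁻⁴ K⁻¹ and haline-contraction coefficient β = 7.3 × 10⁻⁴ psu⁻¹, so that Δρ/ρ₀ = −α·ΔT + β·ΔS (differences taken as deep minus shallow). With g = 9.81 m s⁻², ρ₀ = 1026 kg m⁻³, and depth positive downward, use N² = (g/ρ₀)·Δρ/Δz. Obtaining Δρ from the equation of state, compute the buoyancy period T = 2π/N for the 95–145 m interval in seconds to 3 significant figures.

784 s

ΔT = -2.8 K, ΔS = -0.51 psu (deep − shallow).
Δρ/ρ₀ = −αΔT + βΔS = 7.00 × 10⁻⁴ − 3.723 × 10⁻⁴ = 3.277 × 10⁻⁴, so Δρ ≈ 0.3362 kg m⁻³.
N² = (g/ρ₀)·Δρ/Δz = g·(Δρ/ρ₀)/Δz = 9.81 × 3.277 × 10⁻⁴ / 50 = 6.4295 × 10⁻⁵ s⁻².
N = √(6.4295 × 10⁻⁵) = 8.0184 × 10⁻³ rad s⁻¹ → T = 2π/N = 783.60 s ≈ 784 s.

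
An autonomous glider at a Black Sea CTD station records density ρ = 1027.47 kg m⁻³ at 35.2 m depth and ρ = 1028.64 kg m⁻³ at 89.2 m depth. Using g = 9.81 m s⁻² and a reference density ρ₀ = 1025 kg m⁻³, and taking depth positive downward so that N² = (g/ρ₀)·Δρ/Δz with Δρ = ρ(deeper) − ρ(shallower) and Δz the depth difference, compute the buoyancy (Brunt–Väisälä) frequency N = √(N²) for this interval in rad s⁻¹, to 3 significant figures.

0.0144 rad s⁻¹

Δρ = 1028.64 − 1027.47 = 1.17 kg m⁻³ over Δz = 89.2 − 35.2 = 54 m.
N² = (9.81/1025) × (1.17/54) = 2.0737 × 10⁻⁴ s⁻².
N = √(2.0737 × 10⁻⁴) = 0.014400 rad s⁻¹ ≈ 0.0144 rad s⁻¹.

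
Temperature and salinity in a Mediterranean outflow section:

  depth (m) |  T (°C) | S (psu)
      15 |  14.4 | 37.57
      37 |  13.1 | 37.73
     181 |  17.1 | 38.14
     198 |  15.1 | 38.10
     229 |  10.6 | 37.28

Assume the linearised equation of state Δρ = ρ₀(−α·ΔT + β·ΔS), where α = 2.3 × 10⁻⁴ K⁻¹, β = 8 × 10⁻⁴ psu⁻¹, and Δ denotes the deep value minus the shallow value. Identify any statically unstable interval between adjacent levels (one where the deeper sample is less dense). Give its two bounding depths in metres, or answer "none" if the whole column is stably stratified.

37–181 m

Evaluate Δρ/ρ₀ = −αΔT + βΔS across each adjacent pair:
  15–37 m: −αΔT+βΔS = −(2.3 × 10⁻⁴)(-1.3)+(8 × 10⁻⁴)(+0.16) = 4.3 × 10⁻⁴ → stable
  37–181 m: −αΔT+βΔS = −(2.3 × 10⁻⁴)(+4.0)+(8 × 10⁻⁴)(+0.41) = -5.9 × 10⁻⁴ → UNSTABLE
  181–198 m: −αΔT+βΔS = −(2.3 × 10⁻⁴)(-2.0)+(8 × 10⁻⁴)(-0.04) = 4.3 × 10⁻⁴ → stable
  198–229 m: −αΔT+βΔS = −(2.3 × 10⁻⁴)(-4.5)+(8 × 10⁻⁴)(-0.82) = 3.8 × 10⁻⁴ → stable
The 37–181 m interval has Δρ < 0: lighter water underlies denser water.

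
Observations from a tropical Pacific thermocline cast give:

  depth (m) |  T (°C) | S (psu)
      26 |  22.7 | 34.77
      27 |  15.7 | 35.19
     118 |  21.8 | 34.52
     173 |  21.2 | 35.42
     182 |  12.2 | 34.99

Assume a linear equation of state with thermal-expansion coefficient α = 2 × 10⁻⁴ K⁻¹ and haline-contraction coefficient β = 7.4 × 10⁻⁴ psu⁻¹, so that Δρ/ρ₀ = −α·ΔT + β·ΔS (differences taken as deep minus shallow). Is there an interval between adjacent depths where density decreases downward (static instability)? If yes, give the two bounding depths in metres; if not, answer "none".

Evaluate Δρ/ρ₀ = −αΔT + βΔS across each adjacent pair:
  26–27 m: −αΔT+βΔS = −(2 × 10⁻⁴)(-7.0)+(7.4 × 10⁻⁴)(+0.42) = 1.7 × 10⁻³ → stable
  27–118 m: −αΔT+βΔS = −(2 × 10⁻⁴)(+6.1)+(7.4 × 10⁻⁴)(-0.67) = -1.7 × 10⁻³ → UNSTABLE
  118–173 m: −αΔT+βΔS = −(2 × 10⁻⁴)(-0.6)+(7.4 × 10⁻⁴)(+0.90) = 7.9 × 10⁻⁴ → stable
  173–182 m: −αΔT+βΔS = −(2 × 10⁻⁴)(-9.0)+(7.4 × 10⁻⁴)(-0.43) = 1.5 × 10⁻³ → stable
The 27–118 m interval has Δρ < 0: lighter water underlies denser water.

27–118 m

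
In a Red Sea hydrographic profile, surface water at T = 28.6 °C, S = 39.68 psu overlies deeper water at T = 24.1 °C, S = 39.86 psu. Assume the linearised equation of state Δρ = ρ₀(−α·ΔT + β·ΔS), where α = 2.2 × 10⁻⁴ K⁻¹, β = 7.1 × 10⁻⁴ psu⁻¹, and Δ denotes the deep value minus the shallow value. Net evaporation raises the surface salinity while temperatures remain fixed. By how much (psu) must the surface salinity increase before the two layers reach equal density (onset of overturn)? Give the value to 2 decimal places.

1.57 psu

Neutral buoyancy requires −α(T_deep − T_surf) + β(S_deep − S_surf′) = 0.
S_surf′ = S_deep − (α/β)·ΔT = 39.86 − (2.2 × 10⁻⁴/7.1 × 10⁻⁴)·(-4.5) = 41.2544 psu.
Increase required: 41.2544 − 39.68 = 1.5744 psu.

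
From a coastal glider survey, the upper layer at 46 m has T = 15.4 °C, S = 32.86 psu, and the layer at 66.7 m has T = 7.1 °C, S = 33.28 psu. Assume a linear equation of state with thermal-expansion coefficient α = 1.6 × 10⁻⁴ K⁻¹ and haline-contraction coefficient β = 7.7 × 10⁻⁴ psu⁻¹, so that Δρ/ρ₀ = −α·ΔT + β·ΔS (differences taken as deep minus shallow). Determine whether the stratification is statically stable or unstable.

ΔT = 7.1 − 15.4 = -8.3 K and ΔS = 33.28 − 32.86 = +0.42 psu (deep − shallow).
−αΔT = 1.328 × 10⁻³; βΔS = 3.234 × 10⁻⁴; sum Δρ/ρ₀ = 1.6514 × 10⁻³.
Δρ/ρ₀ > 0, so Δρ > 0: deeper water is denser → statically stable.

stable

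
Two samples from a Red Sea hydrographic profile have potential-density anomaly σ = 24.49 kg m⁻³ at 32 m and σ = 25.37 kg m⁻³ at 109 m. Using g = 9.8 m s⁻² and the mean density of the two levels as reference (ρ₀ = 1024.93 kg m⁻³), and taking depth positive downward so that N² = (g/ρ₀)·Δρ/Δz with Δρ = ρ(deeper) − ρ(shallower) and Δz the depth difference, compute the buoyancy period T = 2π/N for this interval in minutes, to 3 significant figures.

10.0 min

Δρ = 1025.37 − 1024.49 = 0.88 kg m⁻³ over Δz = 109 − 32 = 77 m.
N² = (9.8/1024.93) × (0.88/77) = 1.0928 × 10⁻⁴ s⁻².
N = √(1.0928 × 10⁻⁴) = 0.010454 rad s⁻¹, so T = 2π/N = 601.03 s = 10.017 min ≈ 10.0 min.
A positive N² confirms static stability across the interval.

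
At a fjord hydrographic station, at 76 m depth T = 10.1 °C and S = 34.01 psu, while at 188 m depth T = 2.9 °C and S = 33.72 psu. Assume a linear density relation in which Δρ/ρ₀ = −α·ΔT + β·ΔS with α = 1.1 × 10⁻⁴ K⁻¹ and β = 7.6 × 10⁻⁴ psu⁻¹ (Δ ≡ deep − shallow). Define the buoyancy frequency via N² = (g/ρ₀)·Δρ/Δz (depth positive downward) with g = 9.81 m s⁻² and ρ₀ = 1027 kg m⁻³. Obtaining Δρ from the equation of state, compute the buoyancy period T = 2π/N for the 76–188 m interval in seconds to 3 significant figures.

ΔT = -7.2 K, ΔS = -0.29 psu (deep − shallow).
Δρ/ρ₀ = −αΔT + βΔS = 7.92 × 10⁻⁴ − 2.204 × 10⁻⁴ = 5.716 × 10⁻⁴, so Δρ ≈ 0.5870 kg m⁻³.
N² = (g/ρ₀)·Δρ/Δz = g·(Δρ/ρ₀)/Δz = 9.81 × 5.716 × 10⁻⁴ / 112 = 5.0066 × 10⁻⁵ s⁻².
N = √(5.0066 × 10⁻⁵) = 7.0757 × 10⁻³ rad s⁻¹ → T = 2π/N = 887.99 s ≈ 888 s.

888 s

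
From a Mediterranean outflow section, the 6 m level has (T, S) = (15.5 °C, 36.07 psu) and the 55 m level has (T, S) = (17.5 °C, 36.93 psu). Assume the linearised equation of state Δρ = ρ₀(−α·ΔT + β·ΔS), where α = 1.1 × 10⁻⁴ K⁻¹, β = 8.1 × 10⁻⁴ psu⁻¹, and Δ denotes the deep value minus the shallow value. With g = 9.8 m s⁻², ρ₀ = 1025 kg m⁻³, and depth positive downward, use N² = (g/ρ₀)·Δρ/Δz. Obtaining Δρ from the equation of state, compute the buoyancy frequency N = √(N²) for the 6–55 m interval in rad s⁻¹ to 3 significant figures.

9.76 × 10⁻³ rad s⁻¹

ΔT = +2.0 K, ΔS = +0.86 psu (deep − shallow).
Δρ/ρ₀ = −αΔT + βΔS = -2.20 × 10⁻⁴ + 6.966 × 10⁻⁴ = 4.766 × 10⁻⁴, so Δρ ≈ 0.4885 kg m⁻³.
N² = (g/ρ₀)·Δρ/Δz = g·(Δρ/ρ₀)/Δz = 9.8 × 4.766 × 10⁻⁴ / 49 = 9.5320 × 10⁻⁵ s⁻².
N = √(9.5320 × 10⁻⁵) = 9.7632 × 10⁻³ rad s⁻¹ ≈ 9.76 × 10⁻³ rad s⁻¹.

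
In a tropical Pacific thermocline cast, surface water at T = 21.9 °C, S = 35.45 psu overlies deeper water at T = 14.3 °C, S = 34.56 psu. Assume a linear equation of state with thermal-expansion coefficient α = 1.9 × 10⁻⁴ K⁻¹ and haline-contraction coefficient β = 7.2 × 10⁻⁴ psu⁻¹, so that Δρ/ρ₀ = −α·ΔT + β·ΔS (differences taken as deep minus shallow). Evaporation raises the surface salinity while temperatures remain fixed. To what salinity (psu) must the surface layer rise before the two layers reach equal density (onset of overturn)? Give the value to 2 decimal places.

36.57 psu

Neutral buoyancy requires −α(T_deep − T_surf) + β(S_deep − S_surf′) = 0.
S_surf′ = S_deep − (α/β)·ΔT = 34.56 − (1.9 × 10⁻⁴/7.2 × 10⁻⁴)·(-7.6) = 36.5656 psu.
Increase required: 36.5656 − 35.45 = 1.1156 psu.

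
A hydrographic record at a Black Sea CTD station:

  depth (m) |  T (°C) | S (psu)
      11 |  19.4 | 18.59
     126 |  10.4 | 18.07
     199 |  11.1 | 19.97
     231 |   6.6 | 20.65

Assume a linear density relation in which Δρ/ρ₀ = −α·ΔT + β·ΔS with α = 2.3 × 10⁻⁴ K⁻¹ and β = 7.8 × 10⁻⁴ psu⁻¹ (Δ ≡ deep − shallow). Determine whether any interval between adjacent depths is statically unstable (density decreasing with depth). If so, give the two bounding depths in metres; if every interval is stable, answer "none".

Evaluate Δρ/ρ₀ = −αΔT + βΔS across each adjacent pair:
  11–126 m: −αΔT+βΔS = −(2.3 × 10⁻⁴)(-9.0)+(7.8 × 10⁻⁴)(-0.52) = 1.7 × 10⁻³ → stable
  126–199 m: −αΔT+βΔS = −(2.3 × 10⁻⁴)(+0.7)+(7.8 × 10⁻⁴)(+1.90) = 1.3 × 10⁻³ → stable
  199–231 m: −αΔT+βΔS = −(2.3 × 10⁻⁴)(-4.5)+(7.8 × 10⁻⁴)(+0.68) = 1.6 × 10⁻³ → stable
Every interval has Δρ > 0: the column is stably stratified throughout.

none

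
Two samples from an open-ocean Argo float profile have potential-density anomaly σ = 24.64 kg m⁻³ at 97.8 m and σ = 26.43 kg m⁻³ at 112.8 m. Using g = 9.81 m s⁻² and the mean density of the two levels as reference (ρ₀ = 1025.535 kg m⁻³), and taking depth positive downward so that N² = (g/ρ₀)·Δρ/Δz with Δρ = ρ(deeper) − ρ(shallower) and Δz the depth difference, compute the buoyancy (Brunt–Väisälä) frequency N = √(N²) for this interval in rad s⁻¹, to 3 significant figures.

0.0338 rad s⁻¹

Δρ = 1026.43 − 1024.64 = 1.79 kg m⁻³ over Δz = 112.8 − 97.8 = 15 m.
N² = (9.81/1025.535) × (1.79/15) = 1.1415 × 10⁻³ s⁻².
N = √(1.1415 × 10⁻³) = 0.033786 rad s⁻¹ ≈ 0.0338 rad s⁻¹.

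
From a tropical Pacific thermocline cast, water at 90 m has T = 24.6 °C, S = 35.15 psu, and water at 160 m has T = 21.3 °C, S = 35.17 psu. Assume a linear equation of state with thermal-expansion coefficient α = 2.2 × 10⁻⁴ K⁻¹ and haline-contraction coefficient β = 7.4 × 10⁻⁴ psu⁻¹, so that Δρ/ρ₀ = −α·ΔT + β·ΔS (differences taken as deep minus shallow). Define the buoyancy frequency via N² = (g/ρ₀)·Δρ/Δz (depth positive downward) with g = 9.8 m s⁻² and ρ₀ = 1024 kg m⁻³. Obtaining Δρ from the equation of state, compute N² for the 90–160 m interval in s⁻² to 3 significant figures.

ΔT = -3.3 K, ΔS = +0.02 psu (deep − shallow).
Δρ/ρ₀ = −αΔT + βΔS = 7.26 × 10⁻⁴ + 1.48 × 10⁻⁵ = 7.408 × 10⁻⁴, so Δρ ≈ 0.7586 kg m⁻³.
N² = (g/ρ₀)·Δρ/Δz = g·(Δρ/ρ₀)/Δz = 9.8 × 7.408 × 10⁻⁴ / 70 = 1.0371 × 10⁻⁴ s⁻² ≈ 1.04 × 10⁻⁴ s⁻².

1.04 × 10⁻⁴ s⁻²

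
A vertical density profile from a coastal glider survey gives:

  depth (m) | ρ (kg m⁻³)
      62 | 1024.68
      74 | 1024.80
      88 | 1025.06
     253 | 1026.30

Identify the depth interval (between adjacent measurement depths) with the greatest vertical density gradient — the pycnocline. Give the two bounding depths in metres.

Compute the density gradient over each adjacent pair:
  62–74 m: Δρ/Δz = 0.12/12 = 0.010 kg m⁻⁴
  74–88 m: Δρ/Δz = 0.26/14 = 0.019 kg m⁻⁴
  88–253 m: Δρ/Δz = 1.24/165 = 7.5 × 10⁻³ kg m⁻⁴
The largest gradient is in the 74–88 m interval — the pycnocline.

74–88 m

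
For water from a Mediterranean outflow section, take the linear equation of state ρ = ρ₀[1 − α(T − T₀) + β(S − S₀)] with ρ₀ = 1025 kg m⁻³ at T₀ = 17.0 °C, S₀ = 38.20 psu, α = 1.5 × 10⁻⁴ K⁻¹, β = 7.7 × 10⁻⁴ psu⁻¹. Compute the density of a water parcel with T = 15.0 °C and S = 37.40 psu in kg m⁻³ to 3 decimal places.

T − T₀ = -2.0 K, S − S₀ = -0.80 psu.
Bracket = 1 − α·(-2.0) + β·(-0.80) = 1 + (-3.16 × 10⁻⁴) = 0.9996840.
ρ = 1025 × 0.9996840 = 1024.676 kg m⁻³.

1024.676 kg m⁻³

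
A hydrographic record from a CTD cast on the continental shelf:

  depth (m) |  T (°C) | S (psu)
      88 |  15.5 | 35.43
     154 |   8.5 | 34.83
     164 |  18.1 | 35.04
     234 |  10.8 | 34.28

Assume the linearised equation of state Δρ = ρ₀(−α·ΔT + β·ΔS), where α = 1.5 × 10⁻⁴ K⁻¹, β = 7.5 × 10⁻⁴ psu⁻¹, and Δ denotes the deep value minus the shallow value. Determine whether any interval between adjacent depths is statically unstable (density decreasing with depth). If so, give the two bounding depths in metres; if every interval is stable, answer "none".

154–164 m

Evaluate Δρ/ρ₀ = −αΔT + βΔS across each adjacent pair:
  88–154 m: −αΔT+βΔS = −(1.5 × 10⁻⁴)(-7.0)+(7.5 × 10⁻⁴)(-0.60) = 6.0 × 10⁻⁴ → stable
  154–164 m: −αΔT+βΔS = −(1.5 × 10⁻⁴)(+9.6)+(7.5 × 10⁻⁴)(+0.21) = -1.3 × 10⁻³ → UNSTABLE
  164–234 m: −αΔT+βΔS = −(1.5 × 10⁻⁴)(-7.3)+(7.5 × 10⁻⁴)(-0.76) = 5.2 × 10⁻⁴ → stable
The 154–164 m interval has Δρ < 0: lighter water underlies denser water.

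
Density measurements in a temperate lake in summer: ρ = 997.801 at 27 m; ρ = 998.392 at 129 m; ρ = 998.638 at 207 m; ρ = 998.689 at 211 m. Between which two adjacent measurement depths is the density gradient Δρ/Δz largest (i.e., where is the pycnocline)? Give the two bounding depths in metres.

Compute the density gradient over each adjacent pair:
  27–129 m: Δρ/Δz = 0.591/102 = 5.8 × 10⁻³ kg m⁻⁴
  129–207 m: Δρ/Δz = 0.246/78 = 3.2 × 10⁻³ kg m⁻⁴
  207–211 m: Δρ/Δz = 0.051/4 = 0.013 kg m⁻⁴
The largest gradient is in the 207–211 m interval — the pycnocline.

207–211 m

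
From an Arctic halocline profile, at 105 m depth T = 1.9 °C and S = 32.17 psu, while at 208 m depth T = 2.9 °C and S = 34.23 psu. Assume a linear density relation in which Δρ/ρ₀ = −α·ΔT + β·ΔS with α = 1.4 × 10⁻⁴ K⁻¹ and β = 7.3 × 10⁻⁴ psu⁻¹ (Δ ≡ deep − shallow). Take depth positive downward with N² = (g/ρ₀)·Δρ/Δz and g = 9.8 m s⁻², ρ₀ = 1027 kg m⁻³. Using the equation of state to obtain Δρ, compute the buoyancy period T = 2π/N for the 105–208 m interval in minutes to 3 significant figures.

9.19 min

ΔT = +1.0 K, ΔS = +2.06 psu (deep − shallow).
Δρ/ρ₀ = −αΔT + βΔS = -1.40 × 10⁻⁴ + 1.5038 × 10⁻³ = 1.3638 × 10⁻³, so Δρ ≈ 1.401 kg m⁻³.
N² = (g/ρ₀)·Δρ/Δz = g·(Δρ/ρ₀)/Δz = 9.8 × 1.3638 × 10⁻³ / 103 = 1.2976 × 10⁻⁴ s⁻².
N = √(1.2976 × 10⁻⁴) = 0.011391 rad s⁻¹ → T = 2π/N = 551.59 s = 9.1932 min ≈ 9.19 min.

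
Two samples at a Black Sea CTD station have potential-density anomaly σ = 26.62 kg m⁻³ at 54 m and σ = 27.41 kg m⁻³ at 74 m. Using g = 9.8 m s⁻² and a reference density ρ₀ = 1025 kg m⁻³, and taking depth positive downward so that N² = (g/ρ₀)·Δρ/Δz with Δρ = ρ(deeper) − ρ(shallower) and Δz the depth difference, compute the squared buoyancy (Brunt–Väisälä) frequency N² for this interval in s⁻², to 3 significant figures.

Δρ = 1027.41 − 1026.62 = 0.79 kg m⁻³ over Δz = 74 − 54 = 20 m.
N² = (9.8/1025) × (0.79/20) = 3.7766 × 10⁻⁴ s⁻² ≈ 3.78 × 10⁻⁴ s⁻².

3.78 × 10⁻⁴ s⁻²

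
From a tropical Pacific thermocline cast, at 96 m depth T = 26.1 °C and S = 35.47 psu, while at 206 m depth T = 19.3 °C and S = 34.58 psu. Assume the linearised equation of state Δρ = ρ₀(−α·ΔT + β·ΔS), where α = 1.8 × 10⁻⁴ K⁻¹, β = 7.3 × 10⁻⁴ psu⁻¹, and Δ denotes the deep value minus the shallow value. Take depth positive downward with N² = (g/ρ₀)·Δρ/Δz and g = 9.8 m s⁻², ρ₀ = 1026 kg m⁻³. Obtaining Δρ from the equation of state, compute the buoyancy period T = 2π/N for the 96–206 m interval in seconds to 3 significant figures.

878 s

ΔT = -6.8 K, ΔS = -0.89 psu (deep − shallow).
Δρ/ρ₀ = −αΔT + βΔS = 1.224 × 10⁻³ − 6.497 × 10⁻⁴ = 5.743 × 10⁻⁴, so Δρ ≈ 0.5892 kg m⁻³.
N² = (g/ρ₀)·Δρ/Δz = g·(Δρ/ρ₀)/Δz = 9.8 × 5.743 × 10⁻⁴ / 110 = 5.1165 × 10⁻⁵ s⁻².
N = √(5.1165 × 10⁻⁵) = 7.1530 × 10⁻³ rad s⁻¹ → T = 2π/N = 878.40 s ≈ 878 s.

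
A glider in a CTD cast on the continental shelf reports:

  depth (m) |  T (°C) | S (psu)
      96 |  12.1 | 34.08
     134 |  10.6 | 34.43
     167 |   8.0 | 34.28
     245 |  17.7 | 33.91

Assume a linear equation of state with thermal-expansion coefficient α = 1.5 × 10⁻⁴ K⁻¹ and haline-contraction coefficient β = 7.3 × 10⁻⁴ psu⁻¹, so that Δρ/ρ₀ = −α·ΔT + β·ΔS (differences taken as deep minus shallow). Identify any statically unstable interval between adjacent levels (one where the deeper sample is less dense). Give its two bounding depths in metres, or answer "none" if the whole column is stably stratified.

167–245 m

Evaluate Δρ/ρ₀ = −αΔT + βΔS across each adjacent pair:
  96–134 m: −αΔT+βΔS = −(1.5 × 10⁻⁴)(-1.5)+(7.3 × 10⁻⁴)(+0.35) = 4.8 × 10⁻⁴ → stable
  134–167 m: −αΔT+βΔS = −(1.5 × 10⁻⁴)(-2.6)+(7.3 × 10⁻⁴)(-0.15) = 2.8 × 10⁻⁴ → stable
  167–245 m: −αΔT+βΔS = −(1.5 × 10⁻⁴)(+9.7)+(7.3 × 10⁻⁴)(-0.37) = -1.7 × 10⁻³ → UNSTABLE
The 167–245 m interval has Δρ < 0: lighter water underlies denser water.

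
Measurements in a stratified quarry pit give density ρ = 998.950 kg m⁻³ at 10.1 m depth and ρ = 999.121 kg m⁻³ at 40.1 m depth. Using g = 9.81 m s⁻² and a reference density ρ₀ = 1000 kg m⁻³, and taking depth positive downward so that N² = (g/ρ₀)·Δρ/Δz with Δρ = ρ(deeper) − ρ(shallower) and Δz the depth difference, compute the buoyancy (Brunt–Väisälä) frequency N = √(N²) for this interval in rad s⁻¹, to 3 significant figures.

7.48 × 10⁻³ rad s⁻¹

Δρ = 999.121 − 998.950 = 0.171 kg m⁻³ over Δz = 40.1 − 10.1 = 30 m.
N² = (9.81/1000) × (0.171/30) = 5.5917 × 10⁻⁵ s⁻².
N = √(5.5917 × 10⁻⁵) = 7.4778 × 10⁻³ rad s⁻¹ ≈ 7.48 × 10⁻³ rad s⁻¹.
Since Δρ > 0 the layer is stably stratified.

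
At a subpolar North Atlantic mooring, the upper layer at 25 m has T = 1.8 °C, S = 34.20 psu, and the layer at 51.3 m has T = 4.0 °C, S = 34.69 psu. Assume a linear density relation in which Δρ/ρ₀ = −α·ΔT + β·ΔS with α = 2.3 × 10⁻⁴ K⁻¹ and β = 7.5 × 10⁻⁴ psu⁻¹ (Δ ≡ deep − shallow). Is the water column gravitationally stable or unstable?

unstable

ΔT = 4.0 − 1.8 = +2.2 K and ΔS = 34.69 − 34.20 = +0.49 psu (deep − shallow).
−αΔT = -5.06 × 10⁻⁴; βΔS = 3.675 × 10⁻⁴; sum Δρ/ρ₀ = -1.385 × 10⁻⁴.
Δρ/ρ₀ < 0, so Δρ < 0: deeper water is lighter → statically unstable; the column would overturn.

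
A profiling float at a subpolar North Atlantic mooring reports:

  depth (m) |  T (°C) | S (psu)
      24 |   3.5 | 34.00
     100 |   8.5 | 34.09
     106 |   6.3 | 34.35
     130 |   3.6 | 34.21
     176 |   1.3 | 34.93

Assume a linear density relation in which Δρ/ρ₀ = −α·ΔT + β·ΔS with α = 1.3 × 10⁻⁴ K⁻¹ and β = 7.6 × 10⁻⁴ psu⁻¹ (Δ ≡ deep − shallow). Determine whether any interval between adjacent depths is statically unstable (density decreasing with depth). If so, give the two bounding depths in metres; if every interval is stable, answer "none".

24–100 m

Evaluate Δρ/ρ₀ = −αΔT + βΔS across each adjacent pair:
  24–100 m: −αΔT+βΔS = −(1.3 × 10⁻⁴)(+5.0)+(7.6 × 10⁻⁴)(+0.09) = -5.8 × 10⁻⁴ → UNSTABLE
  100–106 m: −αΔT+βΔS = −(1.3 × 10⁻⁴)(-2.2)+(7.6 × 10⁻⁴)(+0.26) = 4.8 × 10⁻⁴ → stable
  106–130 m: −αΔT+βΔS = −(1.3 × 10⁻⁴)(-2.7)+(7.6 × 10⁻⁴)(-0.14) = 2.4 × 10⁻⁴ → stable
  130–176 m: −αΔT+βΔS = −(1.3 × 10⁻⁴)(-2.3)+(7.6 × 10⁻⁴)(+0.72) = 8.5 × 10⁻⁴ → stable
The 24–100 m interval has Δρ < 0: lighter water underlies denser water.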